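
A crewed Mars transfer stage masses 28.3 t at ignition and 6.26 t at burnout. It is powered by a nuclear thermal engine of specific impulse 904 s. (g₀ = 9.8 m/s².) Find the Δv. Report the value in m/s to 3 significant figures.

v_e = Isp · g₀ = 904 × 9.8 = 8859.2 m/s.
Δv = v_e · ln(m₀/m_f) = 8859.2 × ln(4.521) = 8859.2 × 1.5087 ≈ 13365.7 m/s.

Δv ≈ 13400 m/s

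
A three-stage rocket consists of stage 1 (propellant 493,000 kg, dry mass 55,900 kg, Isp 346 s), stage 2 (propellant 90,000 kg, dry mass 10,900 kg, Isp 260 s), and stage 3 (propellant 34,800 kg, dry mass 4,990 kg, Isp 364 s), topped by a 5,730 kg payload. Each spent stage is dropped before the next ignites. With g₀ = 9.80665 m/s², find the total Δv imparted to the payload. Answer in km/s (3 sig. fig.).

Ignition mass of stage 1 = 493,000+55,900 + 90,000+10,900 + 34,800+4,990 + 5,730 = 695,320 kg.
Stage 1: m₀ = 695,320 kg, m_f = 695,320 − 493,000 = 202,320 kg; Δv = 346×9.80665×ln(3.437) = 3393.1×1.2345 ≈ 4189 m/s.
Stage 2: m₀ = 146,420 kg, m_f = 146,420 − 90,000 = 56,420 kg; Δv = 260×9.80665×ln(2.595) = 2549.7×0.9537 ≈ 2432 m/s.
Stage 3: m₀ = 45,520 kg, m_f = 45,520 − 34,800 = 10,720 kg; Δv = 364×9.80665×ln(4.246) = 3569.6×1.4460 ≈ 5162 m/s.
Total Δv = 4189 + 2432 + 5162 = 11783 m/s.

Δv ≈ 11.8 km/s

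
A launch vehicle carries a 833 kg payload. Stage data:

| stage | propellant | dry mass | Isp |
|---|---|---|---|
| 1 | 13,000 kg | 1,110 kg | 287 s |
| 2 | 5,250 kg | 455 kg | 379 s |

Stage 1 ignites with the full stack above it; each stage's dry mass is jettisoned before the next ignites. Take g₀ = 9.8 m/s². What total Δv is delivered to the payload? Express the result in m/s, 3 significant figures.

Ignition mass of stage 1 = 13,000+1,110 + 5,250+455 + 833 = 20,648 kg.
Stage 1: m₀ = 20,648 kg, m_f = 20,648 − 13,000 = 7,648 kg; Δv = 287×9.8×ln(2.7) = 2812.6×0.9932 ≈ 2793 m/s.
Stage 2: m₀ = 6,538 kg, m_f = 6,538 − 5,250 = 1,288 kg; Δv = 379×9.8×ln(5.076) = 3714.2×1.6245 ≈ 6034 m/s.
Total Δv = 2793 + 6034 = 8827 m/s.

Δv ≈ 8830 m/s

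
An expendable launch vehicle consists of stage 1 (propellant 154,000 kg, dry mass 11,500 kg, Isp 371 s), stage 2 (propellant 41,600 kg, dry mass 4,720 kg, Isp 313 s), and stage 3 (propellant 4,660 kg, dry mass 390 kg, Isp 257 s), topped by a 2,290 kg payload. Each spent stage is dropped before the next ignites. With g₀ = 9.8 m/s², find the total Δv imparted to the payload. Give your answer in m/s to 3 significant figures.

Δv ≈ 11500 m/s

Ignition mass of stage 1 = 154,000+11,500 + 41,600+4,720 + 4,660+390 + 2,290 = 219,160 kg.
Stage 1: m₀ = 219,160 kg, m_f = 219,160 − 154,000 = 65,160 kg; Δv = 371×9.8×ln(3.363) = 3635.8×1.2130 ≈ 4410 m/s.
Stage 2: m₀ = 53,660 kg, m_f = 53,660 − 41,600 = 12,060 kg; Δv = 313×9.8×ln(4.449) = 3067.4×1.4928 ≈ 4579 m/s.
Stage 3: m₀ = 7,340 kg, m_f = 7,340 − 4,660 = 2,680 kg; Δv = 257×9.8×ln(2.739) = 2518.6×1.0075 ≈ 2538 m/s.
Total Δv = 4410 + 4579 + 2538 = 11527 m/s.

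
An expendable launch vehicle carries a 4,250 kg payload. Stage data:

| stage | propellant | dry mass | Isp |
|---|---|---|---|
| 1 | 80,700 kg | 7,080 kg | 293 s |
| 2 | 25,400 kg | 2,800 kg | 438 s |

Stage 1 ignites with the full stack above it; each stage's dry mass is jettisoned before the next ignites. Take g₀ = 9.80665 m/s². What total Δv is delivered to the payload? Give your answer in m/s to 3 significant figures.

Ignition mass of stage 1 = 80,700+7,080 + 25,400+2,800 + 4,250 = 120,230 kg.
Stage 1: m₀ = 120,230 kg, m_f = 120,230 − 80,700 = 39,530 kg; Δv = 293×9.80665×ln(3.041) = 2873.3×1.1123 ≈ 3196 m/s.
Stage 2: m₀ = 32,450 kg, m_f = 32,450 − 25,400 = 7,050 kg; Δv = 438×9.80665×ln(4.603) = 4295.3×1.5267 ≈ 6558 m/s.
Total Δv = 3196 + 6558 = 9754 m/s.

Δv ≈ 9750 m/s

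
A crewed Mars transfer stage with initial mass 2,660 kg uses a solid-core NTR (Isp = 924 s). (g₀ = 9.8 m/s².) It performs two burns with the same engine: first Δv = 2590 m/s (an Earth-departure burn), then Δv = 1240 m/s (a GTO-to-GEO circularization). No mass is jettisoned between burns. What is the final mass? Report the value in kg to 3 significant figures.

v_e = Isp · g₀ = 924 × 9.8 = 9055.2 m/s.
After the first burn: m = 2660 × exp(−2590/9055.2) = 2660 × 0.75124 = 1,998.3 kg.
After the second burn: m = 1,998.3 × exp(−1240/9055.2) = 1,998.3 × 0.87202 = 1,742.56 kg.

final mass ≈ 1740 kg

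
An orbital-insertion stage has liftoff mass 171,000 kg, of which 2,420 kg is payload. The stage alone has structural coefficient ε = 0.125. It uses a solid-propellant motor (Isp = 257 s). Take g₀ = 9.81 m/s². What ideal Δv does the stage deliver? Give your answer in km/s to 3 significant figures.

Δv ≈ 5.00 km/s

Stage wet mass = m₀ − payload = 171,000 − 2,420 = 168,580 kg.
Stage dry mass = ε × stage wet mass = 0.125 × 168,580 = 21,072.5 kg.
Burnout mass m_f = stage dry + payload = 21,072.5 + 2,420 = 23,492.5 kg.
v_e = Isp · g₀ = 257 × 9.81 = 2521.2 m/s.
Rocket equation: Δv = v_e · ln(171,000/23,492.5) = 2521.2 × ln(7.279) = 2521.2 × 1.9850 ≈ 5004 m/s.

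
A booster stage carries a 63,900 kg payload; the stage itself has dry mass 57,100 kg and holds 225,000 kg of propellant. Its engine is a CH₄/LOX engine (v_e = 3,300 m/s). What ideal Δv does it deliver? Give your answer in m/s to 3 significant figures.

m₀ = payload + dry + propellant = 63,900 + 57,100 + 225,000 = 346,000 kg.
m_f = payload + dry = 63,900 + 57,100 = 121,000 kg.
Using Δv = v_e ln(m₀/m_f): Δv = v_e · ln(m₀/m_f) = 3300.0 × ln(2.86) = 3300.0 × 1.0506 ≈ 3467.1 m/s.

Δv ≈ 3470 m/s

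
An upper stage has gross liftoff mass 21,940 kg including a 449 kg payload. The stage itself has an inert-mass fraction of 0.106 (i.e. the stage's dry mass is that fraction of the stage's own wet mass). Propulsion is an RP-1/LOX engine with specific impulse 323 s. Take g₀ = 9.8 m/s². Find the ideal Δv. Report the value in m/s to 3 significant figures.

Δv ≈ 6600 m/s

Stage wet mass = m₀ − payload = 21,940 − 449 = 21,491 kg.
Stage dry mass = ε × stage wet mass = 0.106 × 21,491 = 2,278.05 kg.
Burnout mass m_f = stage dry + payload = 2,278.05 + 449 = 2,727.05 kg.
v_e = Isp · g₀ = 323 × 9.8 = 3165.4 m/s.
From the ideal rocket equation, Δv = v_e · ln(21,940/2,727.05) = 3165.4 × ln(8.045) = 3165.4 × 2.0851 ≈ 6600 m/s.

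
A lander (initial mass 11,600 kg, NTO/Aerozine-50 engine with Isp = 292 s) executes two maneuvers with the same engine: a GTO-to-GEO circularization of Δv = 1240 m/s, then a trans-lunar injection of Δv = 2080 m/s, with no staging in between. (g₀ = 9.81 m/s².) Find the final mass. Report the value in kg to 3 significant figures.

v_e = Isp · g₀ = 292 × 9.81 = 2864.5 m/s.
After the first burn: m = 11600 × exp(−1240/2864.5) = 11600 × 0.64864 = 7,524.22 kg.
After the second burn: m = 7,524.22 × exp(−2080/2864.5) = 7,524.22 × 0.48378 = 3,640.07 kg.

final mass ≈ 3640 kg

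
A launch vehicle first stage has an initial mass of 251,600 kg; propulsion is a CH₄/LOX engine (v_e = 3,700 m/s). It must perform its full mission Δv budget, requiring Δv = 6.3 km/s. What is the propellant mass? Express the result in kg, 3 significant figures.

m₀/m_f = exp(Δv / v_e) = exp(6300 / 3700.0) = exp(1.7027) = 5.4888.
m_f = 251,600 / 5.4888 = 45,838.8 kg, so propellant = m₀ − m_f = 251,600 − 45,838.8 = 205,761.2 kg.

propellant mass ≈ 206000 kg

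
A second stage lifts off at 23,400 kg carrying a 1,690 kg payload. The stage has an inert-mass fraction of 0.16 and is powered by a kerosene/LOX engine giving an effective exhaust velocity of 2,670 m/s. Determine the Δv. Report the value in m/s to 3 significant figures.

Δv ≈ 4030 m/s

Stage wet mass = m₀ − payload = 23,400 − 1,690 = 21,710 kg.
Stage dry mass = ε × stage wet mass = 0.16 × 21,710 = 3,473.6 kg.
Burnout mass m_f = stage dry + payload = 3,473.6 + 1,690 = 5,163.6 kg.
Δv = v_e · ln(23,400/5,163.6) = 2670.0 × ln(4.532) = 2670.0 × 1.5111 ≈ 4035 m/s.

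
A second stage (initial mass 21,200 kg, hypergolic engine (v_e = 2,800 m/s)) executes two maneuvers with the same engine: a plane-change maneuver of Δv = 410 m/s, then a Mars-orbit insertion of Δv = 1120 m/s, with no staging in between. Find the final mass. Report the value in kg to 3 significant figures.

After the first burn: m = 21200 × exp(−410/2800.0) = 21200 × 0.86379 = 18,312.3 kg.
After the second burn: m = 18,312.3 × exp(−1120/2800.0) = 18,312.3 × 0.67032 = 12,275.1 kg.

final mass ≈ 12300 kg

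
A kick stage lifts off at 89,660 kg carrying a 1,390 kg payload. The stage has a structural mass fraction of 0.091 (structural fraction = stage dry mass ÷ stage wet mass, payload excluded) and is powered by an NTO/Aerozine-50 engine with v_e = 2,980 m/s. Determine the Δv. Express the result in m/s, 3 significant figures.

Δv ≈ 6710 m/s

Stage wet mass = m₀ − payload = 89,660 − 1,390 = 88,270 kg.
Stage dry mass = ε × stage wet mass = 0.091 × 88,270 = 8,032.57 kg.
Burnout mass m_f = stage dry + payload = 8,032.57 + 1,390 = 9,422.57 kg.
Δv = v_e · ln(89,660/9,422.57) = 2980.0 × ln(9.515) = 2980.0 × 2.2529 ≈ 6714 m/s.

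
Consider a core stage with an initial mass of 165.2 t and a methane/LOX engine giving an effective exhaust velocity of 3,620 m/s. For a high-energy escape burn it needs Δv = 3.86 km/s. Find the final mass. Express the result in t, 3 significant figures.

final mass ≈ 56.9 t

m₀/m_f = exp(Δv / v_e) = exp(3860 / 3620.0) = exp(1.0663) = 2.9046.
m_f = m₀ / 2.9046 = 165.2 / 2.9046 = 56.8753 t.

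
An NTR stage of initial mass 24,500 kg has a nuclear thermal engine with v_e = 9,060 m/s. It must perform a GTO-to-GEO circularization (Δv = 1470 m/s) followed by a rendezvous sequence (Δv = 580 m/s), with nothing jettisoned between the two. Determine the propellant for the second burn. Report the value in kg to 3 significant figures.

propellant for the second burn ≈ 1290 kg

After the first burn: m = 24500 × exp(−1470/9060.0) = 24500 × 0.85023 = 20,830.6 kg.
After the second burn: m = 20,830.6 × exp(−580/9060.0) = 20,830.6 × 0.93799 = 19,538.9 kg.
Second-burn propellant = 20,830.6 − 19,538.9 = 1,291.7 kg.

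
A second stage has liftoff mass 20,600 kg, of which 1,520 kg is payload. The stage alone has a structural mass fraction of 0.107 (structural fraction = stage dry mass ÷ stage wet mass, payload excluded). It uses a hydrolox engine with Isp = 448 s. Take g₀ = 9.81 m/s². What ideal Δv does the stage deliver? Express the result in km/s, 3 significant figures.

Δv ≈ 7.71 km/s

Stage wet mass = m₀ − payload = 20,600 − 1,520 = 19,080 kg.
Stage dry mass = ε × stage wet mass = 0.107 × 19,080 = 2,041.56 kg.
Burnout mass m_f = stage dry + payload = 2,041.56 + 1,520 = 3,561.56 kg.
v_e = Isp · g₀ = 448 × 9.81 = 4394.9 m/s.
By the Tsiolkovsky rocket equation, Δv = v_e · ln(20,600/3,561.56) = 4394.9 × ln(5.784) = 4394.9 × 1.7551 ≈ 7713 m/s.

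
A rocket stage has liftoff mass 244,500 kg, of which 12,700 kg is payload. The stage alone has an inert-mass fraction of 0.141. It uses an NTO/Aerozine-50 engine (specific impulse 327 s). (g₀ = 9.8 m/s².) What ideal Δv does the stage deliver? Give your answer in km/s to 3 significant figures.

Δv ≈ 5.40 km/s

Stage wet mass = m₀ − payload = 244,500 − 12,700 = 231,800 kg.
Stage dry mass = ε × stage wet mass = 0.141 × 231,800 = 32,683.8 kg.
Burnout mass m_f = stage dry + payload = 32,683.8 + 12,700 = 45,383.8 kg.
v_e = Isp · g₀ = 327 × 9.8 = 3204.6 m/s.
Rocket equation: Δv = v_e · ln(244,500/45,383.8) = 3204.6 × ln(5.387) = 3204.6 × 1.6841 ≈ 5397 m/s.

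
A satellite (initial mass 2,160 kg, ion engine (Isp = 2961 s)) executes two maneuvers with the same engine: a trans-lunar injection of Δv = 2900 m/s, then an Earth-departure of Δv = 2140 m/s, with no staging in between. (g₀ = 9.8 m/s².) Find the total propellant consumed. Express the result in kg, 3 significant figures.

total propellant consumed ≈ 344 kg

v_e = Isp · g₀ = 2961 × 9.8 = 29017.8 m/s.
After the first burn: m = 2160 × exp(−2900/29017.8) = 2160 × 0.90489 = 1,954.56 kg.
After the second burn: m = 1,954.56 × exp(−2140/29017.8) = 1,954.56 × 0.92891 = 1,815.61 kg.
Total propellant = m₀ − m_final = 2160 − 1,815.61 = 344.39 kg.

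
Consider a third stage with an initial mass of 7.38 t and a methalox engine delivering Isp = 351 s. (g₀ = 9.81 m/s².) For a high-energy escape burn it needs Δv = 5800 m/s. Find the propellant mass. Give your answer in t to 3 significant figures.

v_e = Isp · g₀ = 351 × 9.81 = 3443.3 m/s.
Rocket equation: m₀/m_f = exp(Δv / v_e) = exp(5800 / 3443.3) = exp(1.6844) = 5.3894.
m_f = 7.38 / 5.3894 = 1.36935 t, so propellant = m₀ − m_f = 7.38 − 1.36935 = 6.01065 t.

propellant mass ≈ 6.01 t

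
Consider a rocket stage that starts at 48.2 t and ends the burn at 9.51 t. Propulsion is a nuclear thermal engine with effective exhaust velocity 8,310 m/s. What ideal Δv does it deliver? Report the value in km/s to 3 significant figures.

By the Tsiolkovsky rocket equation, Δv = v_e · ln(m₀/m_f) = 8310.0 × ln(5.068) = 8310.0 × 1.6230 ≈ 13487.3 m/s.

Δv ≈ 13.5 km/s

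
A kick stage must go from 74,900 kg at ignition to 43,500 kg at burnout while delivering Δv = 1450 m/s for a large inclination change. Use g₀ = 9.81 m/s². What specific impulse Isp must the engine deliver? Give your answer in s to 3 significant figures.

ln(m₀/m_f) = ln(74900/43500) = ln(1.722) = 0.5434.
v_e = Δv / ln(m₀/m_f) = 1450 / 0.5434 = 2668.4 m/s.
Isp = v_e / g₀ = 2668.4 / 9.81 = 272.0 s.

Isp ≈ 272 s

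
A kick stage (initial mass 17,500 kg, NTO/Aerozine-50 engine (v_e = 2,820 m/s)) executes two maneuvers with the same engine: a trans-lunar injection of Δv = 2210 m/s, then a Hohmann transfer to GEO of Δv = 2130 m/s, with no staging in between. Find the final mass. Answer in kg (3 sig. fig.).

final mass ≈ 3760 kg

After the first burn: m = 17500 × exp(−2210/2820.0) = 17500 × 0.45672 = 7,992.6 kg.
After the second burn: m = 7,992.6 × exp(−2130/2820.0) = 7,992.6 × 0.46986 = 3,755.4 kg.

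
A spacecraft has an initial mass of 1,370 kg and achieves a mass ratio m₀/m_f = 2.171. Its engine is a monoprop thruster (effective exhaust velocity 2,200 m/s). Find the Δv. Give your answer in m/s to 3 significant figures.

Δv = v_e · ln(2.171) = 2200.0 × 0.7752 ≈ 1705.4 m/s.

Δv ≈ 1710 m/s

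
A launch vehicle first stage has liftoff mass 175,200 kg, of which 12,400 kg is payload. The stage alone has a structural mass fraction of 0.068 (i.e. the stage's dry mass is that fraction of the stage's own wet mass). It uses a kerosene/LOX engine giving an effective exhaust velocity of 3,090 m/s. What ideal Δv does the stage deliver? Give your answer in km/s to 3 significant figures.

Stage wet mass = m₀ − payload = 175,200 − 12,400 = 162,800 kg.
Stage dry mass = ε × stage wet mass = 0.068 × 162,800 = 11,070.4 kg.
Burnout mass m_f = stage dry + payload = 11,070.4 + 12,400 = 23,470.4 kg.
Rocket equation: Δv = v_e · ln(175,200/23,470.4) = 3090.0 × ln(7.465) = 3090.0 × 2.0102 ≈ 6211 m/s.

Δv ≈ 6.21 km/s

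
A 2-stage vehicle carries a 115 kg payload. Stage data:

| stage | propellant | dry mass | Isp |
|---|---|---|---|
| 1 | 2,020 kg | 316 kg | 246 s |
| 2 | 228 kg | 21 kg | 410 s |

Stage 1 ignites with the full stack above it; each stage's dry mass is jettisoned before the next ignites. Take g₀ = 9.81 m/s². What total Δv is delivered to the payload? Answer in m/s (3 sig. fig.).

Δv ≈ 7290 m/s

Ignition mass of stage 1 = 2,020+316 + 228+21 + 115 = 2,700 kg.
Stage 1: m₀ = 2,700 kg, m_f = 2,700 − 2,020 = 680 kg; Δv = 246×9.81×ln(3.971) = 2413.3×1.3789 ≈ 3328 m/s.
Stage 2: m₀ = 364 kg, m_f = 364 − 228 = 136 kg; Δv = 410×9.81×ln(2.676) = 4022.1×0.9845 ≈ 3960 m/s.
Total Δv = 3328 + 3960 = 7288 m/s.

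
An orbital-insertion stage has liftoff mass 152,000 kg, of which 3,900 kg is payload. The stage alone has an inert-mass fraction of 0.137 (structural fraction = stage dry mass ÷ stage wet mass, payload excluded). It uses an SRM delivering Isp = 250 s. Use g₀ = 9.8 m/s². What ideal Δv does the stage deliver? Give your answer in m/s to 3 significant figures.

Stage wet mass = m₀ − payload = 152,000 − 3,900 = 148,100 kg.
Stage dry mass = ε × stage wet mass = 0.137 × 148,100 = 20,289.7 kg.
Burnout mass m_f = stage dry + payload = 20,289.7 + 3,900 = 24,189.7 kg.
v_e = Isp · g₀ = 250 × 9.8 = 2450.0 m/s.
Δv = v_e · ln(152,000/24,189.7) = 2450.0 × ln(6.284) = 2450.0 × 1.8380 ≈ 4503 m/s.

Δv ≈ 4500 m/s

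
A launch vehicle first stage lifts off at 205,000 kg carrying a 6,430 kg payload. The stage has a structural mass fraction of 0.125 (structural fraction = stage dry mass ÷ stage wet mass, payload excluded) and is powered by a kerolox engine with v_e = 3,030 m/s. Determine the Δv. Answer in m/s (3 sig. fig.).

Stage wet mass = m₀ − payload = 205,000 − 6,430 = 198,570 kg.
Stage dry mass = ε × stage wet mass = 0.125 × 198,570 = 24,821.3 kg.
Burnout mass m_f = stage dry + payload = 24,821.3 + 6,430 = 31,251.3 kg.
Δv = v_e · ln(205,000/31,251.3) = 3030.0 × ln(6.56) = 3030.0 × 1.8809 ≈ 5699 m/s.

Δv ≈ 5700 m/s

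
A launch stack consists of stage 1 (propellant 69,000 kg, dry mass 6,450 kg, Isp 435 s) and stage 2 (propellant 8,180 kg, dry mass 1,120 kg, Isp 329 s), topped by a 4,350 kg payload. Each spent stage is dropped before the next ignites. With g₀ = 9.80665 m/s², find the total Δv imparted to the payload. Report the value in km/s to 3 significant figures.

Ignition mass of stage 1 = 69,000+6,450 + 8,180+1,120 + 4,350 = 89,100 kg.
Stage 1: m₀ = 89,100 kg, m_f = 89,100 − 69,000 = 20,100 kg; Δv = 435×9.80665×ln(4.433) = 4265.9×1.4890 ≈ 6352 m/s.
Stage 2: m₀ = 13,650 kg, m_f = 13,650 − 8,180 = 5,470 kg; Δv = 329×9.80665×ln(2.495) = 3226.4×0.9145 ≈ 2950 m/s.
Total Δv = 6352 + 2950 = 9302 m/s.

Δv ≈ 9.30 km/s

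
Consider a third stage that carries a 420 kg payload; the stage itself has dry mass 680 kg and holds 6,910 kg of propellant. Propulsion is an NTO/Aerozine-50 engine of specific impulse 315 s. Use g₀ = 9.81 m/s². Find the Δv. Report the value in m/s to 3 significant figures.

Δv ≈ 6140 m/s

v_e = Isp · g₀ = 315 × 9.81 = 3090.2 m/s.
m₀ = payload + dry + propellant = 420 + 680 + 6,910 = 8,010 kg.
m_f = payload + dry = 420 + 680 = 1,100 kg.
By the Tsiolkovsky rocket equation, Δv = v_e · ln(m₀/m_f) = 3090.2 × ln(7.282) = 3090.2 × 1.9854 ≈ 6135.1 m/s.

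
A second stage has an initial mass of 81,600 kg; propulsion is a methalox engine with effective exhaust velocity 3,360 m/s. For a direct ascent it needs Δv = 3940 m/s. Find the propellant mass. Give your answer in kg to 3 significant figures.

m₀/m_f = exp(Δv / v_e) = exp(3940 / 3360.0) = exp(1.1726) = 3.2304.
m_f = 81,600 / 3.2304 = 25,260 kg, so propellant = m₀ − m_f = 81,600 − 25,260 = 56,340 kg.

propellant mass ≈ 56300 kg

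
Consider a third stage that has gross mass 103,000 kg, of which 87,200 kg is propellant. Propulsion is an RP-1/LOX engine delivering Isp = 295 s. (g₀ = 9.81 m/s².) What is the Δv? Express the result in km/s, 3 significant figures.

Δv ≈ 5.43 km/s

v_e = Isp · g₀ = 295 × 9.81 = 2894.0 m/s.
m_f = m₀ − m_prop = 103,000 − 87,200 = 15,800 kg.
From the ideal rocket equation, Δv = v_e · ln(m₀/m_f) = 2894.0 × ln(6.519) = 2894.0 × 1.8747 ≈ 5425.3 m/s.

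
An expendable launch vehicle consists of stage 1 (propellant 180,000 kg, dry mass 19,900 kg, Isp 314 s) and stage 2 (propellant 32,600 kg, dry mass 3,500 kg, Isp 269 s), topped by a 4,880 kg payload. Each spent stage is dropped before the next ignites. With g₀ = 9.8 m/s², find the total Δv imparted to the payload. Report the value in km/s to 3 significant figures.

Δv ≈ 8.42 km/s

Ignition mass of stage 1 = 180,000+19,900 + 32,600+3,500 + 4,880 = 240,880 kg.
Stage 1: m₀ = 240,880 kg, m_f = 240,880 − 180,000 = 60,880 kg; Δv = 314×9.8×ln(3.957) = 3077.2×1.3754 ≈ 4232 m/s.
Stage 2: m₀ = 40,980 kg, m_f = 40,980 − 32,600 = 8,380 kg; Δv = 269×9.8×ln(4.89) = 2636.2×1.5872 ≈ 4184 m/s.
Total Δv = 4232 + 4184 = 8416 m/s.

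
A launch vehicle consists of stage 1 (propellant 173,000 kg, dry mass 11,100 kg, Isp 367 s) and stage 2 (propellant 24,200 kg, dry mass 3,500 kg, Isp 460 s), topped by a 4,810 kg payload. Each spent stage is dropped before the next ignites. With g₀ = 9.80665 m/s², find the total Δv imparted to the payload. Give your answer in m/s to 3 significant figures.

Δv ≈ 11900 m/s

Ignition mass of stage 1 = 173,000+11,100 + 24,200+3,500 + 4,810 = 216,610 kg.
Stage 1: m₀ = 216,610 kg, m_f = 216,610 − 173,000 = 43,610 kg; Δv = 367×9.80665×ln(4.967) = 3599.0×1.6028 ≈ 5769 m/s.
Stage 2: m₀ = 32,510 kg, m_f = 32,510 − 24,200 = 8,310 kg; Δv = 460×9.80665×ln(3.912) = 4511.1×1.3641 ≈ 6153 m/s.
Total Δv = 5769 + 6153 = 11922 m/s.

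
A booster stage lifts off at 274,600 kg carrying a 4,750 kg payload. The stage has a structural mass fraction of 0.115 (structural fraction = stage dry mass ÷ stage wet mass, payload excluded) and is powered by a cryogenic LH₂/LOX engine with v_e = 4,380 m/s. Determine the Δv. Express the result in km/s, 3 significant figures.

Δv ≈ 8.93 km/s

Stage wet mass = m₀ − payload = 274,600 − 4,750 = 269,850 kg.
Stage dry mass = ε × stage wet mass = 0.115 × 269,850 = 31,032.8 kg.
Burnout mass m_f = stage dry + payload = 31,032.8 + 4,750 = 35,782.8 kg.
From the ideal rocket equation, Δv = v_e · ln(274,600/35,782.8) = 4380.0 × ln(7.674) = 4380.0 × 2.0378 ≈ 8926 m/s.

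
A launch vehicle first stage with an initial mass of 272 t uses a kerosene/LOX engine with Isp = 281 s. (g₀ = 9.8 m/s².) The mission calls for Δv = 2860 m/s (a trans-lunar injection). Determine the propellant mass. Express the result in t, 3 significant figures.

propellant mass ≈ 176 t

v_e = Isp · g₀ = 281 × 9.8 = 2753.8 m/s.
m₀/m_f = exp(Δv / v_e) = exp(2860 / 2753.8) = exp(1.0386) = 2.8252.
m_f = 272 / 2.8252 = 96.2764 t, so propellant = m₀ − m_f = 272 − 96.2764 = 175.7236 t.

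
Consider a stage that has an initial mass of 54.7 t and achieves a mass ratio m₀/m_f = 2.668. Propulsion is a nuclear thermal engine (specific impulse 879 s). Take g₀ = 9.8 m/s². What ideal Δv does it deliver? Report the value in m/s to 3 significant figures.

v_e = Isp · g₀ = 879 × 9.8 = 8614.2 m/s.
Using Δv = v_e ln(m₀/m_f): Δv = v_e · ln(2.668) = 8614.2 × 0.9813 ≈ 8453.4 m/s.

Δv ≈ 8450 m/s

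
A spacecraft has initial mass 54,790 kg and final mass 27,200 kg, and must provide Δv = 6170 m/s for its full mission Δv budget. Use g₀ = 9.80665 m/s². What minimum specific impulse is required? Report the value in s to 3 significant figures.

Isp ≈ 898 s

ln(m₀/m_f) = ln(54790/27200) = ln(2.014) = 0.7003.
By the Tsiolkovsky rocket equation, v_e = Δv / ln(m₀/m_f) = 6170 / 0.7003 = 8810.6 m/s.
Isp = v_e / g₀ = 8810.6 / 9.80665 = 898.4 s.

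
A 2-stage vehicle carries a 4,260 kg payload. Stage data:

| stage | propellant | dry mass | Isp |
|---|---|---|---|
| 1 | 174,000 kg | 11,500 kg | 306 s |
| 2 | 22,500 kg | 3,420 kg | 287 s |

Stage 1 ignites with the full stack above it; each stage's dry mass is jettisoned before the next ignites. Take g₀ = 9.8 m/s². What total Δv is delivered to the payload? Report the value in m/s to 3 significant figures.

Ignition mass of stage 1 = 174,000+11,500 + 22,500+3,420 + 4,260 = 215,680 kg.
Stage 1: m₀ = 215,680 kg, m_f = 215,680 − 174,000 = 41,680 kg; Δv = 306×9.8×ln(5.175) = 2998.8×1.6438 ≈ 4929 m/s.
Stage 2: m₀ = 30,180 kg, m_f = 30,180 − 22,500 = 7,680 kg; Δv = 287×9.8×ln(3.93) = 2812.6×1.3686 ≈ 3849 m/s.
Total Δv = 4929 + 3849 = 8778 m/s.

Δv ≈ 8780 m/s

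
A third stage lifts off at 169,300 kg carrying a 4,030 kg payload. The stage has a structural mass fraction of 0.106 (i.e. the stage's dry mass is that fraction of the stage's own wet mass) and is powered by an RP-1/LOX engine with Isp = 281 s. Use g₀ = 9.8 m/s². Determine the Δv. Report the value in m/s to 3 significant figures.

Δv ≈ 5680 m/s

Stage wet mass = m₀ − payload = 169,300 − 4,030 = 165,270 kg.
Stage dry mass = ε × stage wet mass = 0.106 × 165,270 = 17,518.6 kg.
Burnout mass m_f = stage dry + payload = 17,518.6 + 4,030 = 21,548.6 kg.
v_e = Isp · g₀ = 281 × 9.8 = 2753.8 m/s.
By the Tsiolkovsky rocket equation, Δv = v_e · ln(169,300/21,548.6) = 2753.8 × ln(7.857) = 2753.8 × 2.0614 ≈ 5677 m/s.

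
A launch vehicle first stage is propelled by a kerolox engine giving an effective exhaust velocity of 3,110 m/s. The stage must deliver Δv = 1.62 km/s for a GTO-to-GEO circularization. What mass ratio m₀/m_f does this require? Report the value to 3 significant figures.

mass ratio ≈ 1.68

m₀/m_f = exp(Δv / v_e) = exp(1620 / 3110.0) = exp(0.5209) = 1.6835.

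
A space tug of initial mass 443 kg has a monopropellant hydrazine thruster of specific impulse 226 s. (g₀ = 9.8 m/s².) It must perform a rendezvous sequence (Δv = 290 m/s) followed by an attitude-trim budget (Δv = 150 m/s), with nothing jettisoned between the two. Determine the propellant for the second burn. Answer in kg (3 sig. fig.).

v_e = Isp · g₀ = 226 × 9.8 = 2214.8 m/s.
After the first burn: m = 443 × exp(−290/2214.8) = 443 × 0.87727 = 388.631 kg.
After the second burn: m = 388.631 × exp(−150/2214.8) = 388.631 × 0.93452 = 363.183 kg.
Second-burn propellant = 388.631 − 363.183 = 25.448 kg.

propellant for the second burn ≈ 25.4 kg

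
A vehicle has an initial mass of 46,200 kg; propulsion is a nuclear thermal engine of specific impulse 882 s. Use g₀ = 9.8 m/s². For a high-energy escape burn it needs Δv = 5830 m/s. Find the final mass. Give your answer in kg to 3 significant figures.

final mass ≈ 23500 kg

v_e = Isp · g₀ = 882 × 9.8 = 8643.6 m/s.
Rocket equation: m₀/m_f = exp(Δv / v_e) = exp(5830 / 8643.6) = exp(0.6745) = 1.9630.
m_f = m₀ / 1.9630 = 46,200 / 1.9630 = 23,535.4 kg.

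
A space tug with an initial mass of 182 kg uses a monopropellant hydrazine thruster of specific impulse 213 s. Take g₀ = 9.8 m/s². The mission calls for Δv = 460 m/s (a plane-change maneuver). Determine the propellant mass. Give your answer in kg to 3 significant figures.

v_e = Isp · g₀ = 213 × 9.8 = 2087.4 m/s.
m₀/m_f = exp(Δv / v_e) = exp(460 / 2087.4) = exp(0.2204) = 1.2465.
m_f = 182 / 1.2465 = 146.009 kg, so propellant = m₀ − m_f = 182 − 146.009 = 35.991 kg.

propellant mass ≈ 36.0 kg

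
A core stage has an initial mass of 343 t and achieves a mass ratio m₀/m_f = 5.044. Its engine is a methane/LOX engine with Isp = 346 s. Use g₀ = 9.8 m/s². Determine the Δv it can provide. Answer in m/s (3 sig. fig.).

Δv ≈ 5490 m/s

v_e = Isp · g₀ = 346 × 9.8 = 3390.8 m/s.
Rocket equation: Δv = v_e · ln(5.044) = 3390.8 × 1.6182 ≈ 5487.0 m/s.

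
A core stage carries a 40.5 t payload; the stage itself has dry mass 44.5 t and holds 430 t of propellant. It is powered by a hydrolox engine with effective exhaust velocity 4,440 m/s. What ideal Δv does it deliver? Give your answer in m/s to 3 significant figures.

m₀ = payload + dry + propellant = 40.5 + 44.5 + 430 = 515 t.
m_f = payload + dry = 40.5 + 44.5 = 85 t.
Δv = v_e · ln(m₀/m_f) = 4440.0 × ln(6.059) = 4440.0 × 1.8015 ≈ 7998.7 m/s.

Δv ≈ 8000 m/s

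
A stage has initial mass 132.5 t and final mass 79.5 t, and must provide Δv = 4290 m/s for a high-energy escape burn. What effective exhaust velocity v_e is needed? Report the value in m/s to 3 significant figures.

v_e ≈ 8400 m/s

ln(m₀/m_f) = ln(132500/79500) = ln(1.667) = 0.5108.
From the ideal rocket equation, v_e = Δv / ln(m₀/m_f) = 4290 / 0.5108 = 8398.2 m/s.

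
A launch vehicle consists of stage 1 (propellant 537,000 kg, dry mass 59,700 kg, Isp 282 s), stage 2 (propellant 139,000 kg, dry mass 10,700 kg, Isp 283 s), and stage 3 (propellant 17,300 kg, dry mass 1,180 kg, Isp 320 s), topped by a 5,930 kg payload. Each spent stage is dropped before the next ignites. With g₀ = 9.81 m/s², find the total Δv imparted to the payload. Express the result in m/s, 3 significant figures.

Ignition mass of stage 1 = 537,000+59,700 + 139,000+10,700 + 17,300+1,180 + 5,930 = 770,810 kg.
Stage 1: m₀ = 770,810 kg, m_f = 770,810 − 537,000 = 233,810 kg; Δv = 282×9.81×ln(3.297) = 2766.4×1.1929 ≈ 3300 m/s.
Stage 2: m₀ = 174,110 kg, m_f = 174,110 − 139,000 = 35,110 kg; Δv = 283×9.81×ln(4.959) = 2776.2×1.6012 ≈ 4445 m/s.
Stage 3: m₀ = 24,410 kg, m_f = 24,410 − 17,300 = 7,110 kg; Δv = 320×9.81×ln(3.433) = 3139.2×1.2335 ≈ 3872 m/s.
Total Δv = 3300 + 4445 + 3872 = 11617 m/s.

Δv ≈ 11600 m/s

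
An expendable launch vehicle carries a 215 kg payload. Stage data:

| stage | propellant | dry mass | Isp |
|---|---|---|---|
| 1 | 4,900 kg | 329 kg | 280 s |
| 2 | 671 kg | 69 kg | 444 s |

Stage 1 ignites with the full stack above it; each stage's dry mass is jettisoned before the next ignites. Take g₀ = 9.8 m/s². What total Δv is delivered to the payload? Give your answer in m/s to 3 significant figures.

Ignition mass of stage 1 = 4,900+329 + 671+69 + 215 = 6,184 kg.
Stage 1: m₀ = 6,184 kg, m_f = 6,184 − 4,900 = 1,284 kg; Δv = 280×9.8×ln(4.816) = 2744.0×1.5720 ≈ 4314 m/s.
Stage 2: m₀ = 955 kg, m_f = 955 − 671 = 284 kg; Δv = 444×9.8×ln(3.363) = 4351.2×1.2127 ≈ 5277 m/s.
Total Δv = 4314 + 5277 = 9591 m/s.

Δv ≈ 9590 m/s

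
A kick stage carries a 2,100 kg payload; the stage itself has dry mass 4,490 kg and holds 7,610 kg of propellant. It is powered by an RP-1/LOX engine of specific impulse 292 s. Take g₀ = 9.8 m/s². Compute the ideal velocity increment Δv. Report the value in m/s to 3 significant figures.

v_e = Isp · g₀ = 292 × 9.8 = 2861.6 m/s.
m₀ = payload + dry + propellant = 2,100 + 4,490 + 7,610 = 14,200 kg.
m_f = payload + dry = 2,100 + 4,490 = 6,590 kg.
By the Tsiolkovsky rocket equation, Δv = v_e · ln(m₀/m_f) = 2861.6 × ln(2.155) = 2861.6 × 0.7677 ≈ 2196.8 m/s.

Δv ≈ 2200 m/s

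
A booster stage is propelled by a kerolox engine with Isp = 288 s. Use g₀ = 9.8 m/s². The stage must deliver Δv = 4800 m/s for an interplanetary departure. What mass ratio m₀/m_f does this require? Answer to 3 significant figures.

mass ratio ≈ 5.48

v_e = Isp · g₀ = 288 × 9.8 = 2822.4 m/s.
m₀/m_f = exp(Δv / v_e) = exp(4800 / 2822.4) = exp(1.7007) = 5.4777.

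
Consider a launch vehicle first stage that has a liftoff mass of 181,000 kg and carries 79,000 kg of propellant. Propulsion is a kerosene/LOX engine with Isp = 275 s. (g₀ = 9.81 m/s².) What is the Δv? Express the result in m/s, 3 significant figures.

v_e = Isp · g₀ = 275 × 9.81 = 2697.8 m/s.
m_f = m₀ − m_prop = 181,000 − 79,000 = 102,000 kg.
Δv = v_e · ln(m₀/m_f) = 2697.8 × ln(1.775) = 2697.8 × 0.5735 ≈ 1547.2 m/s.

Δv ≈ 1550 m/s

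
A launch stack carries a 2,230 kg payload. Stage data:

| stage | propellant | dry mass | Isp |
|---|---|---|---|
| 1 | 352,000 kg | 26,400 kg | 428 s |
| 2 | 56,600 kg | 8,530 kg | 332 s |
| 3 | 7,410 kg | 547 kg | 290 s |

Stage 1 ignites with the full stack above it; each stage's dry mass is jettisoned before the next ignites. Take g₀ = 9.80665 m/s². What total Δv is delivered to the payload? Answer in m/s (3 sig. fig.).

Ignition mass of stage 1 = 352,000+26,400 + 56,600+8,530 + 7,410+547 + 2,230 = 453,717 kg.
Stage 1: m₀ = 453,717 kg, m_f = 453,717 − 352,000 = 101,717 kg; Δv = 428×9.80665×ln(4.461) = 4197.2×1.4953 ≈ 6276 m/s.
Stage 2: m₀ = 75,317 kg, m_f = 75,317 − 56,600 = 18,717 kg; Δv = 332×9.80665×ln(4.024) = 3255.8×1.3923 ≈ 4533 m/s.
Stage 3: m₀ = 10,187 kg, m_f = 10,187 − 7,410 = 2,777 kg; Δv = 290×9.80665×ln(3.668) = 2843.9×1.2997 ≈ 3696 m/s.
Total Δv = 6276 + 4533 + 3696 = 14505 m/s.

Δv ≈ 14500 m/s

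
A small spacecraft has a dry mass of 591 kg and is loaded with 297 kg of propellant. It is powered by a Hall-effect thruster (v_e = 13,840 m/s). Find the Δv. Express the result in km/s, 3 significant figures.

m₀ = m_dry + m_prop = 591 + 297 = 888 kg.
From the ideal rocket equation, Δv = v_e · ln(m₀/m_f) = 13840.0 × ln(1.503) = 13840.0 × 0.4072 ≈ 5635.0 m/s.

Δv ≈ 5.64 km/s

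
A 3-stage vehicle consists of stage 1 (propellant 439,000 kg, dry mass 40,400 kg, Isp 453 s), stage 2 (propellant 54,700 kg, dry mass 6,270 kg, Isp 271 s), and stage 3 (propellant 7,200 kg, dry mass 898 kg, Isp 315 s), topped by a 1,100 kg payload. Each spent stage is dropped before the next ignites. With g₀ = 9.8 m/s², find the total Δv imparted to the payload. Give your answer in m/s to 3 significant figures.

Δv ≈ 15800 m/s

Ignition mass of stage 1 = 439,000+40,400 + 54,700+6,270 + 7,200+898 + 1,100 = 549,568 kg.
Stage 1: m₀ = 549,568 kg, m_f = 549,568 − 439,000 = 110,568 kg; Δv = 453×9.8×ln(4.97) = 4439.4×1.6035 ≈ 7119 m/s.
Stage 2: m₀ = 70,168 kg, m_f = 70,168 − 54,700 = 15,468 kg; Δv = 271×9.8×ln(4.536) = 2655.8×1.5121 ≈ 4016 m/s.
Stage 3: m₀ = 9,198 kg, m_f = 9,198 − 7,200 = 1,998 kg; Δv = 315×9.8×ln(4.604) = 3087.0×1.5268 ≈ 4713 m/s.
Total Δv = 7119 + 4016 + 4713 = 15848 m/s.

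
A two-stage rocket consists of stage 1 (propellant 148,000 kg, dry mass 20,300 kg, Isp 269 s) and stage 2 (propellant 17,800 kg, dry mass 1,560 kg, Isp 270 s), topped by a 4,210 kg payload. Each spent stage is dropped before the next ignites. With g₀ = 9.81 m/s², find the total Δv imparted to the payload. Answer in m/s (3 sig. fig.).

Δv ≈ 7620 m/s

Ignition mass of stage 1 = 148,000+20,300 + 17,800+1,560 + 4,210 = 191,870 kg.
Stage 1: m₀ = 191,870 kg, m_f = 191,870 − 148,000 = 43,870 kg; Δv = 269×9.81×ln(4.374) = 2638.9×1.4756 ≈ 3894 m/s.
Stage 2: m₀ = 23,570 kg, m_f = 23,570 − 17,800 = 5,770 kg; Δv = 270×9.81×ln(4.085) = 2648.7×1.4073 ≈ 3728 m/s.
Total Δv = 3894 + 3728 = 7622 m/s.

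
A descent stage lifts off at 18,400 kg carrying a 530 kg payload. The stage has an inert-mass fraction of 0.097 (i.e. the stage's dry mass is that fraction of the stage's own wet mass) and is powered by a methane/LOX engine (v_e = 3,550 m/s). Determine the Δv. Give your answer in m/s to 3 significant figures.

Stage wet mass = m₀ − payload = 18,400 − 530 = 17,870 kg.
Stage dry mass = ε × stage wet mass = 0.097 × 17,870 = 1,733.39 kg.
Burnout mass m_f = stage dry + payload = 1,733.39 + 530 = 2,263.39 kg.
By the Tsiolkovsky rocket equation, Δv = v_e · ln(18,400/2,263.39) = 3550.0 × ln(8.129) = 3550.0 × 2.0955 ≈ 7439 m/s.

Δv ≈ 7440 m/s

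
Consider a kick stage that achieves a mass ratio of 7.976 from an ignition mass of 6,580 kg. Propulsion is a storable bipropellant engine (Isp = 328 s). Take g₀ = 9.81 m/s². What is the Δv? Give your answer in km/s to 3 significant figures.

Δv ≈ 6.68 km/s

v_e = Isp · g₀ = 328 × 9.81 = 3217.7 m/s.
From the ideal rocket equation, Δv = v_e · ln(7.976) = 3217.7 × 2.0764 ≈ 6681.3 m/s.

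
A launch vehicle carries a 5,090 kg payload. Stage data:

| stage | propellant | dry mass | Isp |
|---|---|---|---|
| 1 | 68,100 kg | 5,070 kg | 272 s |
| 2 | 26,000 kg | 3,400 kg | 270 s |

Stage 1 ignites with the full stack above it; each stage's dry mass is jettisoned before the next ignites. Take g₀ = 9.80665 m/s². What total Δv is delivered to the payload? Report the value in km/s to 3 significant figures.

Ignition mass of stage 1 = 68,100+5,070 + 26,000+3,400 + 5,090 = 107,660 kg.
Stage 1: m₀ = 107,660 kg, m_f = 107,660 − 68,100 = 39,560 kg; Δv = 272×9.80665×ln(2.721) = 2667.4×1.0012 ≈ 2671 m/s.
Stage 2: m₀ = 34,490 kg, m_f = 34,490 − 26,000 = 8,490 kg; Δv = 270×9.80665×ln(4.062) = 2647.8×1.4018 ≈ 3712 m/s.
Total Δv = 2671 + 3712 = 6383 m/s.

Δv ≈ 6.38 km/s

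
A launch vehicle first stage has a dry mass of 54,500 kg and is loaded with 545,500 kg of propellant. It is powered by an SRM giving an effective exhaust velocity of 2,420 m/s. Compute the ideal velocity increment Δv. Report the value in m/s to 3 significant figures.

Δv ≈ 5800 m/s

m₀ = m_dry + m_prop = 54,500 + 545,500 = 600,000 kg.
From the ideal rocket equation, Δv = v_e · ln(m₀/m_f) = 2420.0 × ln(11.01) = 2420.0 × 2.3987 ≈ 5804.9 m/s.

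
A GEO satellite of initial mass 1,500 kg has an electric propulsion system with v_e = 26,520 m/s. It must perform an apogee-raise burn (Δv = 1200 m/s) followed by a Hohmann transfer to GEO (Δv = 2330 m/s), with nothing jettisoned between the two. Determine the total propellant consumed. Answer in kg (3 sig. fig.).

After the first burn: m = 1500 × exp(−1200/26520.0) = 1500 × 0.95576 = 1,433.64 kg.
After the second burn: m = 1,433.64 × exp(−2330/26520.0) = 1,433.64 × 0.91589 = 1,313.06 kg.
Total propellant = m₀ − m_final = 1500 − 1,313.06 = 186.94 kg.

total propellant consumed ≈ 187 kg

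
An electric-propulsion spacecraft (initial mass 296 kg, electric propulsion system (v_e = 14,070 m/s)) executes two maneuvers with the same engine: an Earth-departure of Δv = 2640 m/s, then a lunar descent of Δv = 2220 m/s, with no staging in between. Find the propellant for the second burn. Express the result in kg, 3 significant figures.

After the first burn: m = 296 × exp(−2640/14070.0) = 296 × 0.82892 = 245.36 kg.
After the second burn: m = 245.36 × exp(−2220/14070.0) = 245.36 × 0.85404 = 209.547 kg.
Second-burn propellant = 245.36 − 209.547 = 35.813 kg.

propellant for the second burn ≈ 35.8 kg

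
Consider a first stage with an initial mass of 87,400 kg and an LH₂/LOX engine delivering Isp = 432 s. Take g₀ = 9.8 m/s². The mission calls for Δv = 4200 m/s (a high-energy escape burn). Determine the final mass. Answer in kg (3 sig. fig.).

v_e = Isp · g₀ = 432 × 9.8 = 4233.6 m/s.
From the ideal rocket equation, m₀/m_f = exp(Δv / v_e) = exp(4200 / 4233.6) = exp(0.9921) = 2.6968.
m_f = m₀ / 2.6968 = 87,400 / 2.6968 = 32,408.8 kg.

final mass ≈ 32400 kg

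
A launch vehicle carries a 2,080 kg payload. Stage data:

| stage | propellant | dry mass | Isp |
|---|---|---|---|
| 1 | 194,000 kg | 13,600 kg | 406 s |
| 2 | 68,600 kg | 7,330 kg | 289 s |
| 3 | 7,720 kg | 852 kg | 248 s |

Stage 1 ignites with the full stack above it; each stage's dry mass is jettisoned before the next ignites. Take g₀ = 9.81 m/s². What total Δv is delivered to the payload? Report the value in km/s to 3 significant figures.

Δv ≈ 11.9 km/s

Ignition mass of stage 1 = 194,000+13,600 + 68,600+7,330 + 7,720+852 + 2,080 = 294,182 kg.
Stage 1: m₀ = 294,182 kg, m_f = 294,182 − 194,000 = 100,182 kg; Δv = 406×9.81×ln(2.936) = 3982.9×1.0772 ≈ 4290 m/s.
Stage 2: m₀ = 86,582 kg, m_f = 86,582 − 68,600 = 17,982 kg; Δv = 289×9.81×ln(4.815) = 2835.1×1.5717 ≈ 4456 m/s.
Stage 3: m₀ = 10,652 kg, m_f = 10,652 − 7,720 = 2,932 kg; Δv = 248×9.81×ln(3.633) = 2432.9×1.2901 ≈ 3139 m/s.
Total Δv = 4290 + 4456 + 3139 = 11885 m/s.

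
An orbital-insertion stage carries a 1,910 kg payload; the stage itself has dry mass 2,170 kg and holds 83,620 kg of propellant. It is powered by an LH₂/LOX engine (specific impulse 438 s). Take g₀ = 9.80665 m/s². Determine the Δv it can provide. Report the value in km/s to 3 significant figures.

v_e = Isp · g₀ = 438 × 9.80665 = 4295.3 m/s.
m₀ = payload + dry + propellant = 1,910 + 2,170 + 83,620 = 87,700 kg.
m_f = payload + dry = 1,910 + 2,170 = 4,080 kg.
By the Tsiolkovsky rocket equation, Δv = v_e · ln(m₀/m_f) = 4295.3 × ln(21.5) = 4295.3 × 3.0678 ≈ 13177.3 m/s.

Δv ≈ 13.2 km/s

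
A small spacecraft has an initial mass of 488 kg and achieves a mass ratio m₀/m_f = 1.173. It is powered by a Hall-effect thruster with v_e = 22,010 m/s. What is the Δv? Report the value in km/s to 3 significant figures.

Rocket equation: Δv = v_e · ln(1.173) = 22010.0 × 0.1596 ≈ 3512.0 m/s.

Δv ≈ 3.51 km/s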